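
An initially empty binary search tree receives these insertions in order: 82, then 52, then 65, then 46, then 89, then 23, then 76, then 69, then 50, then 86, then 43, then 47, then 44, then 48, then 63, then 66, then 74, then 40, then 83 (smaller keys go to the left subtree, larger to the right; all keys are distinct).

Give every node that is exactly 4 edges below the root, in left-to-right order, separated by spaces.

Resulting structure (node: left, right):
  82: L=52, R=89
  52: L=46, R=65
  65: L=63, R=76
  46: L=23, R=50
  89: L=86, R=–
  23: L=–, R=43
  76: L=69, R=–
  69: L=66, R=74
  50: L=47, R=–
  86: L=83, R=–
  43: L=40, R=44
  47: L=–, R=48
  44: L=–, R=–
  48: L=–, R=–
  63: L=–, R=–
  66: L=–, R=–
  74: L=–, R=–
  40: L=–, R=–
  83: L=–, R=–

43 47 69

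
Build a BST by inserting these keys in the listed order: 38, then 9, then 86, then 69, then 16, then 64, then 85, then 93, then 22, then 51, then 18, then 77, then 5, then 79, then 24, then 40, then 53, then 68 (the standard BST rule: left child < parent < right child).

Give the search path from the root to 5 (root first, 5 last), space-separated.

38 9 5

Insert 38: tree is empty, so 38 becomes the root.
Insert 9: 9 < 38 → go left. Place as left child of 38.
Insert 86: 86 > 38 → go right. Place as right child of 38.
Insert 69: 69 > 38 → go right; 69 < 86 → go left. Place as left child of 86.
Insert 16: 16 < 38 → go left; 16 > 9 → go right. Place as right child of 9.
Insert 64: 64 > 38 → go right; 64 < 86 → go left; 64 < 69 → go left. Place as left child of 69.
Insert 85: 85 > 38 → go right; 85 < 86 → go left; 85 > 69 → go right. Place as right child of 69.
Insert 93: 93 > 38 → go right; 93 > 86 → go right. Place as right child of 86.
Insert 22: 22 < 38 → go left; 22 > 9 → go right; 22 > 16 → go right. Place as right child of 16.
Insert 51: 51 > 38 → go right; 51 < 86 → go left; 51 < 69 → go left; 51 < 64 → go left. Place as left child of 64.
Insert 18: 18 < 38 → go left; 18 > 9 → go right; 18 > 16 → go right; 18 < 22 → go left. Place as left child of 22.
Insert 77: 77 > 38 → go right; 77 < 86 → go left; 77 > 69 → go right; 77 < 85 → go left. Place as left child of 85.
Insert 5: 5 < 38 → go left; 5 < 9 → go left. Place as left child of 9.
Insert 79: 79 > 38 → go right; 79 < 86 → go left; 79 > 69 → go right; 79 < 85 → go left; 79 > 77 → go right. Place as right child of 77.
Insert 24: 24 < 38 → go left; 24 > 9 → go right; 24 > 16 → go right; 24 > 22 → go right. Place as right child of 22.
Insert 40: 40 > 38 → go right; 40 < 86 → go left; 40 < 69 → go left; 40 < 64 → go left; 40 < 51 → go left. Place as left child of 51.
Insert 53: 53 > 38 → go right; 53 < 86 → go left; 53 < 69 → go left; 53 < 64 → go left; 53 > 51 → go right. Place as right child of 51.
Insert 68: 68 > 38 → go right; 68 < 86 → go left; 68 < 69 → go left; 68 > 64 → go right. Place as right child of 64.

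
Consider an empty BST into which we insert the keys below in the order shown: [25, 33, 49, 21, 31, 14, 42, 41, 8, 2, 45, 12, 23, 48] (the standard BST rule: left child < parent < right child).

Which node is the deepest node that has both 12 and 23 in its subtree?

25: root
33: right child of 25 (depth 1)
49: right child of 33 (depth 2)
21: left child of 25 (depth 1)
31: left child of 33 (depth 2)
14: left child of 21 (depth 2)
42: left child of 49 (depth 3)
41: left child of 42 (depth 4)
8: left child of 14 (depth 3)
2: left child of 8 (depth 4)
45: right child of 42 (depth 4)
12: right child of 8 (depth 4)
23: right child of 21 (depth 2)
48: right child of 45 (depth 5)

Path to 12: 25 → 21 → 14 → 8 → 12
Path to 23: 25 → 21 → 23
The paths share a prefix ending at 21, then split left and right.

21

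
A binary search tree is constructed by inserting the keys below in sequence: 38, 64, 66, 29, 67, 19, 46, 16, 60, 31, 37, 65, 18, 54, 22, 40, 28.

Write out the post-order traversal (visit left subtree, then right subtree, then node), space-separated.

Insert 38: tree is empty, so 38 becomes the root.
Insert 64: 64 > 38 → go right. Place as right child of 38.
Insert 66: 66 > 38 → go right; 66 > 64 → go right. Place as right child of 64.
Insert 29: 29 < 38 → go left. Place as left child of 38.
Insert 67: 67 > 38 → go right; 67 > 64 → go right; 67 > 66 → go right. Place as right child of 66.
Insert 19: 19 < 38 → go left; 19 < 29 → go left. Place as left child of 29.
Insert 46: 46 > 38 → go right; 46 < 64 → go left. Place as left child of 64.
Insert 16: 16 < 38 → go left; 16 < 29 → go left; 16 < 19 → go left. Place as left child of 19.
Insert 60: 60 > 38 → go right; 60 < 64 → go left; 60 > 46 → go right. Place as right child of 46.
Insert 31: 31 < 38 → go left; 31 > 29 → go right. Place as right child of 29.
Insert 37: 37 < 38 → go left; 37 > 29 → go right; 37 > 31 → go right. Place as right child of 31.
Insert 65: 65 > 38 → go right; 65 > 64 → go right; 65 < 66 → go left. Place as left child of 66.
Insert 18: 18 < 38 → go left; 18 < 29 → go left; 18 < 19 → go left; 18 > 16 → go right. Place as right child of 16.
Insert 54: 54 > 38 → go right; 54 < 64 → go left; 54 > 46 → go right; 54 < 60 → go left. Place as left child of 60.
Insert 22: 22 < 38 → go left; 22 < 29 → go left; 22 > 19 → go right. Place as right child of 19.
Insert 40: 40 > 38 → go right; 40 < 64 → go left; 40 < 46 → go left. Place as left child of 46.
Insert 28: 28 < 38 → go left; 28 < 29 → go left; 28 > 19 → go right; 28 > 22 → go right. Place as right child of 22.

18 16 28 22 19 37 31 29 40 54 60 46 65 67 66 64 38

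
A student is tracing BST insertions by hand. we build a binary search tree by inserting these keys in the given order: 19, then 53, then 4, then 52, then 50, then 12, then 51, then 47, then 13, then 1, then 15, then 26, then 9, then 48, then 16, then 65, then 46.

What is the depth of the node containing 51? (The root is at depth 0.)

19: root
53: right child of 19 (depth 1)
4: left child of 19 (depth 1)
52: left child of 53 (depth 2)
50: left child of 52 (depth 3)
12: right child of 4 (depth 2)
51: right child of 50 (depth 4)
47: left child of 50 (depth 4)
13: right child of 12 (depth 3)
1: left child of 4 (depth 2)
15: right child of 13 (depth 4)
26: left child of 47 (depth 5)
9: left child of 12 (depth 3)
48: right child of 47 (depth 5)
16: right child of 15 (depth 5)
65: right child of 53 (depth 2)
46: right child of 26 (depth 6)

Path to 51: 19 → 53 → 52 → 50 → 51, which is 4 edges.

4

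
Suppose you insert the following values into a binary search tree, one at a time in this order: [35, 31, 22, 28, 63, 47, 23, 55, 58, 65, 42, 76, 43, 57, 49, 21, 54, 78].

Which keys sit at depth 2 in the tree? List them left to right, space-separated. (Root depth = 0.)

22 47 65

35: root
31: left child of 35 (depth 1)
22: left child of 31 (depth 2)
28: right child of 22 (depth 3)
63: right child of 35 (depth 1)
47: left child of 63 (depth 2)
23: left child of 28 (depth 4)
55: right child of 47 (depth 3)
58: right child of 55 (depth 4)
65: right child of 63 (depth 2)
42: left child of 47 (depth 3)
76: right child of 65 (depth 3)
43: right child of 42 (depth 4)
57: left child of 58 (depth 5)
49: left child of 55 (depth 4)
21: left child of 22 (depth 3)
54: right child of 49 (depth 5)
78: right child of 76 (depth 4)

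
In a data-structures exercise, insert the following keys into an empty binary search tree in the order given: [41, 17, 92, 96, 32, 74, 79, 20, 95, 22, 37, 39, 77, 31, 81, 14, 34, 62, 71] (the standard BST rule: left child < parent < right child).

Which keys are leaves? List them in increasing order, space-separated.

14 31 34 39 71 77 81 95

Resulting structure (node: left, right):
  41: L=17, R=92
  17: L=14, R=32
  92: L=74, R=96
  96: L=95, R=–
  32: L=20, R=37
  74: L=62, R=79
  79: L=77, R=81
  20: L=–, R=22
  95: L=–, R=–
  22: L=–, R=31
  37: L=34, R=39
  39: L=–, R=–
  77: L=–, R=–
  31: L=–, R=–
  81: L=–, R=–
  14: L=–, R=–
  34: L=–, R=–
  62: L=–, R=71
  71: L=–, R=–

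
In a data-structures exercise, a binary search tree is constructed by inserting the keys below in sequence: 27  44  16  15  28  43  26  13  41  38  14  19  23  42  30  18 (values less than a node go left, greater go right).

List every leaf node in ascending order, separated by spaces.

Resulting structure (node: left, right):
  27: L=16, R=44
  44: L=28, R=–
  16: L=15, R=26
  15: L=13, R=–
  28: L=–, R=43
  43: L=41, R=–
  26: L=19, R=–
  13: L=–, R=14
  41: L=38, R=42
  38: L=30, R=–
  14: L=–, R=–
  19: L=18, R=23
  23: L=–, R=–
  42: L=–, R=–
  30: L=–, R=–
  18: L=–, R=–

14 18 23 30 42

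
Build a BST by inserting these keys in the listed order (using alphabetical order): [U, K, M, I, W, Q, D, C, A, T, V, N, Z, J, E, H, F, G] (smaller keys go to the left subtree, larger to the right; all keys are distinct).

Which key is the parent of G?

F

U: root
K: left child of U (depth 1)
M: right child of K (depth 2)
I: left child of K (depth 2)
W: right child of U (depth 1)
Q: right child of M (depth 3)
D: left child of I (depth 3)
C: left child of D (depth 4)
A: left child of C (depth 5)
T: right child of Q (depth 4)
V: left child of W (depth 2)
N: left child of Q (depth 4)
Z: right child of W (depth 2)
J: right child of I (depth 3)
E: right child of D (depth 4)
H: right child of E (depth 5)
F: left child of H (depth 6)
G: right child of F (depth 7)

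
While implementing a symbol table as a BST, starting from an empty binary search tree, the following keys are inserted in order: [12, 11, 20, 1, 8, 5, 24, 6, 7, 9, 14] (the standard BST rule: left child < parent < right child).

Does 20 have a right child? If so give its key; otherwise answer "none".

24

Insert 12: tree is empty, so 12 becomes the root.
Insert 11: 11 < 12 → go left. Place as left child of 12.
Insert 20: 20 > 12 → go right. Place as right child of 12.
Insert 1: 1 < 12 → go left; 1 < 11 → go left. Place as left child of 11.
Insert 8: 8 < 12 → go left; 8 < 11 → go left; 8 > 1 → go right. Place as right child of 1.
Insert 5: 5 < 12 → go left; 5 < 11 → go left; 5 > 1 → go right; 5 < 8 → go left. Place as left child of 8.
Insert 24: 24 > 12 → go right; 24 > 20 → go right. Place as right child of 20.
Insert 6: 6 < 12 → go left; 6 < 11 → go left; 6 > 1 → go right; 6 < 8 → go left; 6 > 5 → go right. Place as right child of 5.
Insert 7: 7 < 12 → go left; 7 < 11 → go left; 7 > 1 → go right; 7 < 8 → go left; 7 > 5 → go right; 7 > 6 → go right. Place as right child of 6.
Insert 9: 9 < 12 → go left; 9 < 11 → go left; 9 > 1 → go right; 9 > 8 → go right. Place as right child of 8.
Insert 14: 14 > 12 → go right; 14 < 20 → go left. Place as left child of 20.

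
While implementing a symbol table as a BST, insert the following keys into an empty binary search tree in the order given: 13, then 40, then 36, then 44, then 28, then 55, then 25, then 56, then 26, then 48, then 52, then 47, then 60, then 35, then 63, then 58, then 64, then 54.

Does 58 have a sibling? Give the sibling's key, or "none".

63

Insert 13: tree is empty, so 13 becomes the root.
Insert 40: 40 > 13 → go right. Place as right child of 13.
Insert 36: 36 > 13 → go right; 36 < 40 → go left. Place as left child of 40.
Insert 44: 44 > 13 → go right; 44 > 40 → go right. Place as right child of 40.
Insert 28: 28 > 13 → go right; 28 < 40 → go left; 28 < 36 → go left. Place as left child of 36.
Insert 55: 55 > 13 → go right; 55 > 40 → go right; 55 > 44 → go right. Place as right child of 44.
Insert 25: 25 > 13 → go right; 25 < 40 → go left; 25 < 36 → go left; 25 < 28 → go left. Place as left child of 28.
Insert 56: 56 > 13 → go right; 56 > 40 → go right; 56 > 44 → go right; 56 > 55 → go right. Place as right child of 55.
Insert 26: 26 > 13 → go right; 26 < 40 → go left; 26 < 36 → go left; 26 < 28 → go left; 26 > 25 → go right. Place as right child of 25.
Insert 48: 48 > 13 → go right; 48 > 40 → go right; 48 > 44 → go right; 48 < 55 → go left. Place as left child of 55.
Insert 52: 52 > 13 → go right; 52 > 40 → go right; 52 > 44 → go right; 52 < 55 → go left; 52 > 48 → go right. Place as right child of 48.
Insert 47: 47 > 13 → go right; 47 > 40 → go right; 47 > 44 → go right; 47 < 55 → go left; 47 < 48 → go left. Place as left child of 48.
Insert 60: 60 > 13 → go right; 60 > 40 → go right; 60 > 44 → go right; 60 > 55 → go right; 60 > 56 → go right. Place as right child of 56.
Insert 35: 35 > 13 → go right; 35 < 40 → go left; 35 < 36 → go left; 35 > 28 → go right. Place as right child of 28.
Insert 63: 63 > 13 → go right; 63 > 40 → go right; 63 > 44 → go right; 63 > 55 → go right; 63 > 56 → go right; 63 > 60 → go right. Place as right child of 60.
Insert 58: 58 > 13 → go right; 58 > 40 → go right; 58 > 44 → go right; 58 > 55 → go right; 58 > 56 → go right; 58 < 60 → go left. Place as left child of 60.
Insert 64: 64 > 13 → go right; 64 > 40 → go right; 64 > 44 → go right; 64 > 55 → go right; 64 > 56 → go right; 64 > 60 → go right; 64 > 63 → go right. Place as right child of 63.
Insert 54: 54 > 13 → go right; 54 > 40 → go right; 54 > 44 → go right; 54 < 55 → go left; 54 > 48 → go right; 54 > 52 → go right. Place as right child of 52.

58's parent is 60; the other child of 60 is 63.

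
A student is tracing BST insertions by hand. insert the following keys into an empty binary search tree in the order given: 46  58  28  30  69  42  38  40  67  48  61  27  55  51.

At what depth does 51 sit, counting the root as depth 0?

4

Resulting structure (node: left, right):
  46: L=28, R=58
  58: L=48, R=69
  28: L=27, R=30
  30: L=–, R=42
  69: L=67, R=–
  42: L=38, R=–
  38: L=–, R=40
  40: L=–, R=–
  67: L=61, R=–
  48: L=–, R=55
  61: L=–, R=–
  27: L=–, R=–
  55: L=51, R=–
  51: L=–, R=–

Path to 51: 46 → 58 → 48 → 55 → 51, which is 4 edges.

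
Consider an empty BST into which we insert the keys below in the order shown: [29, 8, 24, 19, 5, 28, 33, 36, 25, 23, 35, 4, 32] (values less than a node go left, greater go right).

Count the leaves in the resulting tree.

Insert 29: tree is empty, so 29 becomes the root.
Insert 8: 8 < 29 → go left. Place as left child of 29.
Insert 24: 24 < 29 → go left; 24 > 8 → go right. Place as right child of 8.
Insert 19: 19 < 29 → go left; 19 > 8 → go right; 19 < 24 → go left. Place as left child of 24.
Insert 5: 5 < 29 → go left; 5 < 8 → go left. Place as left child of 8.
Insert 28: 28 < 29 → go left; 28 > 8 → go right; 28 > 24 → go right. Place as right child of 24.
Insert 33: 33 > 29 → go right. Place as right child of 29.
Insert 36: 36 > 29 → go right; 36 > 33 → go right. Place as right child of 33.
Insert 25: 25 < 29 → go left; 25 > 8 → go right; 25 > 24 → go right; 25 < 28 → go left. Place as left child of 28.
Insert 23: 23 < 29 → go left; 23 > 8 → go right; 23 < 24 → go left; 23 > 19 → go right. Place as right child of 19.
Insert 35: 35 > 29 → go right; 35 > 33 → go right; 35 < 36 → go left. Place as left child of 36.
Insert 4: 4 < 29 → go left; 4 < 8 → go left; 4 < 5 → go left. Place as left child of 5.
Insert 32: 32 > 29 → go right; 32 < 33 → go left. Place as left child of 33.

Leaves: 4, 23, 25, 32, 35 — 5 in total.

5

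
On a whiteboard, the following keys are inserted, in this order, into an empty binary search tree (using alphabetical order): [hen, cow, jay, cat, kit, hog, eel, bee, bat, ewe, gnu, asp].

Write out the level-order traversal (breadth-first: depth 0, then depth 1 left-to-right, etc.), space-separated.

hen cow jay cat eel hog kit bee ewe bat gnu asp

hen: root
cow: left child of hen (depth 1)
jay: right child of hen (depth 1)
cat: left child of cow (depth 2)
kit: right child of jay (depth 2)
hog: left child of jay (depth 2)
eel: right child of cow (depth 2)
bee: left child of cat (depth 3)
bat: left child of bee (depth 4)
ewe: right child of eel (depth 3)
gnu: right child of ewe (depth 4)
asp: left child of bat (depth 5)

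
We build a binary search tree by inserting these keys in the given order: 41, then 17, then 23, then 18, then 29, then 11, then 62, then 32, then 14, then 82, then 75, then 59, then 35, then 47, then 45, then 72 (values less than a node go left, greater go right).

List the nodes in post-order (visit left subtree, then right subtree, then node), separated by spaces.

14 11 18 35 32 29 23 17 45 47 59 72 75 82 62 41

Insert 41: tree is empty, so 41 becomes the root.
Insert 17: 17 < 41 → go left. Place as left child of 41.
Insert 23: 23 < 41 → go left; 23 > 17 → go right. Place as right child of 17.
Insert 18: 18 < 41 → go left; 18 > 17 → go right; 18 < 23 → go left. Place as left child of 23.
Insert 29: 29 < 41 → go left; 29 > 17 → go right; 29 > 23 → go right. Place as right child of 23.
Insert 11: 11 < 41 → go left; 11 < 17 → go left. Place as left child of 17.
Insert 62: 62 > 41 → go right. Place as right child of 41.
Insert 32: 32 < 41 → go left; 32 > 17 → go right; 32 > 23 → go right; 32 > 29 → go right. Place as right child of 29.
Insert 14: 14 < 41 → go left; 14 < 17 → go left; 14 > 11 → go right. Place as right child of 11.
Insert 82: 82 > 41 → go right; 82 > 62 → go right. Place as right child of 62.
Insert 75: 75 > 41 → go right; 75 > 62 → go right; 75 < 82 → go left. Place as left child of 82.
Insert 59: 59 > 41 → go right; 59 < 62 → go left. Place as left child of 62.
Insert 35: 35 < 41 → go left; 35 > 17 → go right; 35 > 23 → go right; 35 > 29 → go right; 35 > 32 → go right. Place as right child of 32.
Insert 47: 47 > 41 → go right; 47 < 62 → go left; 47 < 59 → go left. Place as left child of 59.
Insert 45: 45 > 41 → go right; 45 < 62 → go left; 45 < 59 → go left; 45 < 47 → go left. Place as left child of 47.
Insert 72: 72 > 41 → go right; 72 > 62 → go right; 72 < 82 → go left; 72 < 75 → go left. Place as left child of 75.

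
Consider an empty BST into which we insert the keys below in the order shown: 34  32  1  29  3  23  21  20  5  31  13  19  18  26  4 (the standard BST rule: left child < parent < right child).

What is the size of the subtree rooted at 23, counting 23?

9

34: root
32: left child of 34 (depth 1)
1: left child of 32 (depth 2)
29: right child of 1 (depth 3)
3: left child of 29 (depth 4)
23: right child of 3 (depth 5)
21: left child of 23 (depth 6)
20: left child of 21 (depth 7)
5: left child of 20 (depth 8)
31: right child of 29 (depth 4)
13: right child of 5 (depth 9)
19: right child of 13 (depth 10)
18: left child of 19 (depth 11)
26: right child of 23 (depth 6)
4: left child of 5 (depth 9)

Subtree rooted at 23 contains: 23, 21, 20, 5, 4, 13, 19, 18, 26 — 9 nodes.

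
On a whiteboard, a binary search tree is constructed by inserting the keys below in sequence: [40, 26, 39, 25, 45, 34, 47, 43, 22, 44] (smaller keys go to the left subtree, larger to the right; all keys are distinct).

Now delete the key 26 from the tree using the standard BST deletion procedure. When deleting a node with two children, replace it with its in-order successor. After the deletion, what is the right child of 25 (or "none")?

40: root
26: left child of 40 (depth 1)
39: right child of 26 (depth 2)
25: left child of 26 (depth 2)
45: right child of 40 (depth 1)
34: left child of 39 (depth 3)
47: right child of 45 (depth 2)
43: left child of 45 (depth 2)
22: left child of 25 (depth 3)
44: right child of 43 (depth 3)

Delete 26 (two children — replace with in-order successor).
After deletion, 25's right child: none.

none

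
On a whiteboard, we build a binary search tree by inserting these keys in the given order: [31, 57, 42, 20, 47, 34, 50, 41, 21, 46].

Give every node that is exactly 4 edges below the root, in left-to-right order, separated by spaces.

31: root
57: right child of 31 (depth 1)
42: left child of 57 (depth 2)
20: left child of 31 (depth 1)
47: right child of 42 (depth 3)
34: left child of 42 (depth 3)
50: right child of 47 (depth 4)
41: right child of 34 (depth 4)
21: right child of 20 (depth 2)
46: left child of 47 (depth 4)

41 46 50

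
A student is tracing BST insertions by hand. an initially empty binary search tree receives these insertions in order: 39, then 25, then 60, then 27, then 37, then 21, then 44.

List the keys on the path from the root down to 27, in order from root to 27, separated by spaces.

39 25 27

Insert 39: tree is empty, so 39 becomes the root.
Insert 25: 25 < 39 → go left. Place as left child of 39.
Insert 60: 60 > 39 → go right. Place as right child of 39.
Insert 27: 27 < 39 → go left; 27 > 25 → go right. Place as right child of 25.
Insert 37: 37 < 39 → go left; 37 > 25 → go right; 37 > 27 → go right. Place as right child of 27.
Insert 21: 21 < 39 → go left; 21 < 25 → go left. Place as left child of 25.
Insert 44: 44 > 39 → go right; 44 < 60 → go left. Place as left child of 60.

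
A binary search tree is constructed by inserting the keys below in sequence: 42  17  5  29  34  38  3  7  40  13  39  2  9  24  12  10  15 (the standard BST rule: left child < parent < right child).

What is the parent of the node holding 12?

Insert 42: tree is empty, so 42 becomes the root.
Insert 17: 17 < 42 → go left. Place as left child of 42.
Insert 5: 5 < 42 → go left; 5 < 17 → go left. Place as left child of 17.
Insert 29: 29 < 42 → go left; 29 > 17 → go right. Place as right child of 17.
Insert 34: 34 < 42 → go left; 34 > 17 → go right; 34 > 29 → go right. Place as right child of 29.
Insert 38: 38 < 42 → go left; 38 > 17 → go right; 38 > 29 → go right; 38 > 34 → go right. Place as right child of 34.
Insert 3: 3 < 42 → go left; 3 < 17 → go left; 3 < 5 → go left. Place as left child of 5.
Insert 7: 7 < 42 → go left; 7 < 17 → go left; 7 > 5 → go right. Place as right child of 5.
Insert 40: 40 < 42 → go left; 40 > 17 → go right; 40 > 29 → go right; 40 > 34 → go right; 40 > 38 → go right. Place as right child of 38.
Insert 13: 13 < 42 → go left; 13 < 17 → go left; 13 > 5 → go right; 13 > 7 → go right. Place as right child of 7.
Insert 39: 39 < 42 → go left; 39 > 17 → go right; 39 > 29 → go right; 39 > 34 → go right; 39 > 38 → go right; 39 < 40 → go left. Place as left child of 40.
Insert 2: 2 < 42 → go left; 2 < 17 → go left; 2 < 5 → go left; 2 < 3 → go left. Place as left child of 3.
Insert 9: 9 < 42 → go left; 9 < 17 → go left; 9 > 5 → go right; 9 > 7 → go right; 9 < 13 → go left. Place as left child of 13.
Insert 24: 24 < 42 → go left; 24 > 17 → go right; 24 < 29 → go left. Place as left child of 29.
Insert 12: 12 < 42 → go left; 12 < 17 → go left; 12 > 5 → go right; 12 > 7 → go right; 12 < 13 → go left; 12 > 9 → go right. Place as right child of 9.
Insert 10: 10 < 42 → go left; 10 < 17 → go left; 10 > 5 → go right; 10 > 7 → go right; 10 < 13 → go left; 10 > 9 → go right; 10 < 12 → go left. Place as left child of 12.
Insert 15: 15 < 42 → go left; 15 < 17 → go left; 15 > 5 → go right; 15 > 7 → go right; 15 > 13 → go right. Place as right child of 13.

9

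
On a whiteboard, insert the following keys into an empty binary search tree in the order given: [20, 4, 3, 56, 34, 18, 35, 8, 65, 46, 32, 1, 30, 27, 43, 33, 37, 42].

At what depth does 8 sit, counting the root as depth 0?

3

Insert 20: tree is empty, so 20 becomes the root.
Insert 4: 4 < 20 → go left. Place as left child of 20.
Insert 3: 3 < 20 → go left; 3 < 4 → go left. Place as left child of 4.
Insert 56: 56 > 20 → go right. Place as right child of 20.
Insert 34: 34 > 20 → go right; 34 < 56 → go left. Place as left child of 56.
Insert 18: 18 < 20 → go left; 18 > 4 → go right. Place as right child of 4.
Insert 35: 35 > 20 → go right; 35 < 56 → go left; 35 > 34 → go right. Place as right child of 34.
Insert 8: 8 < 20 → go left; 8 > 4 → go right; 8 < 18 → go left. Place as left child of 18.
Insert 65: 65 > 20 → go right; 65 > 56 → go right. Place as right child of 56.
Insert 46: 46 > 20 → go right; 46 < 56 → go left; 46 > 34 → go right; 46 > 35 → go right. Place as right child of 35.
Insert 32: 32 > 20 → go right; 32 < 56 → go left; 32 < 34 → go left. Place as left child of 34.
Insert 1: 1 < 20 → go left; 1 < 4 → go left; 1 < 3 → go left. Place as left child of 3.
Insert 30: 30 > 20 → go right; 30 < 56 → go left; 30 < 34 → go left; 30 < 32 → go left. Place as left child of 32.
Insert 27: 27 > 20 → go right; 27 < 56 → go left; 27 < 34 → go left; 27 < 32 → go left; 27 < 30 → go left. Place as left child of 30.
Insert 43: 43 > 20 → go right; 43 < 56 → go left; 43 > 34 → go right; 43 > 35 → go right; 43 < 46 → go left. Place as left child of 46.
Insert 33: 33 > 20 → go right; 33 < 56 → go left; 33 < 34 → go left; 33 > 32 → go right. Place as right child of 32.
Insert 37: 37 > 20 → go right; 37 < 56 → go left; 37 > 34 → go right; 37 > 35 → go right; 37 < 46 → go left; 37 < 43 → go left. Place as left child of 43.
Insert 42: 42 > 20 → go right; 42 < 56 → go left; 42 > 34 → go right; 42 > 35 → go right; 42 < 46 → go left; 42 < 43 → go left; 42 > 37 → go right. Place as right child of 37.

Path to 8: 20 → 4 → 18 → 8, which is 3 edges.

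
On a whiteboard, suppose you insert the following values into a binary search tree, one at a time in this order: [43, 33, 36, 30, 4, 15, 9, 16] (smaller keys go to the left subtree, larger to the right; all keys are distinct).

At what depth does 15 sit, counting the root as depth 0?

Insert 43: tree is empty, so 43 becomes the root.
Insert 33: 33 < 43 → go left. Place as left child of 43.
Insert 36: 36 < 43 → go left; 36 > 33 → go right. Place as right child of 33.
Insert 30: 30 < 43 → go left; 30 < 33 → go left. Place as left child of 33.
Insert 4: 4 < 43 → go left; 4 < 33 → go left; 4 < 30 → go left. Place as left child of 30.
Insert 15: 15 < 43 → go left; 15 < 33 → go left; 15 < 30 → go left; 15 > 4 → go right. Place as right child of 4.
Insert 9: 9 < 43 → go left; 9 < 33 → go left; 9 < 30 → go left; 9 > 4 → go right; 9 < 15 → go left. Place as left child of 15.
Insert 16: 16 < 43 → go left; 16 < 33 → go left; 16 < 30 → go left; 16 > 4 → go right; 16 > 15 → go right. Place as right child of 15.

Path to 15: 43 → 33 → 30 → 4 → 15, which is 4 edges.

4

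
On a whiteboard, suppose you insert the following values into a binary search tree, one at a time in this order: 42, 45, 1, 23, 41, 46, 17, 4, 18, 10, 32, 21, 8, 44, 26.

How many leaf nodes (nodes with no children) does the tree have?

5

Insert 42: tree is empty, so 42 becomes the root.
Insert 45: 45 > 42 → go right. Place as right child of 42.
Insert 1: 1 < 42 → go left. Place as left child of 42.
Insert 23: 23 < 42 → go left; 23 > 1 → go right. Place as right child of 1.
Insert 41: 41 < 42 → go left; 41 > 1 → go right; 41 > 23 → go right. Place as right child of 23.
Insert 46: 46 > 42 → go right; 46 > 45 → go right. Place as right child of 45.
Insert 17: 17 < 42 → go left; 17 > 1 → go right; 17 < 23 → go left. Place as left child of 23.
Insert 4: 4 < 42 → go left; 4 > 1 → go right; 4 < 23 → go left; 4 < 17 → go left. Place as left child of 17.
Insert 18: 18 < 42 → go left; 18 > 1 → go right; 18 < 23 → go left; 18 > 17 → go right. Place as right child of 17.
Insert 10: 10 < 42 → go left; 10 > 1 → go right; 10 < 23 → go left; 10 < 17 → go left; 10 > 4 → go right. Place as right child of 4.
Insert 32: 32 < 42 → go left; 32 > 1 → go right; 32 > 23 → go right; 32 < 41 → go left. Place as left child of 41.
Insert 21: 21 < 42 → go left; 21 > 1 → go right; 21 < 23 → go left; 21 > 17 → go right; 21 > 18 → go right. Place as right child of 18.
Insert 8: 8 < 42 → go left; 8 > 1 → go right; 8 < 23 → go left; 8 < 17 → go left; 8 > 4 → go right; 8 < 10 → go left. Place as left child of 10.
Insert 44: 44 > 42 → go right; 44 < 45 → go left. Place as left child of 45.
Insert 26: 26 < 42 → go left; 26 > 1 → go right; 26 > 23 → go right; 26 < 41 → go left; 26 < 32 → go left. Place as left child of 32.

Leaves: 8, 21, 26, 44, 46 — 5 in total.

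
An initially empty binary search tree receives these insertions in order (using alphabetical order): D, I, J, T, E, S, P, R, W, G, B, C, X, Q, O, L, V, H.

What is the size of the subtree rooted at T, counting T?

D: root
I: right child of D (depth 1)
J: right child of I (depth 2)
T: right child of J (depth 3)
E: left child of I (depth 2)
S: left child of T (depth 4)
P: left child of S (depth 5)
R: right child of P (depth 6)
W: right child of T (depth 4)
G: right child of E (depth 3)
B: left child of D (depth 1)
C: right child of B (depth 2)
X: right child of W (depth 5)
Q: left child of R (depth 7)
O: left child of P (depth 6)
L: left child of O (depth 7)
V: left child of W (depth 5)
H: right child of G (depth 4)

Subtree rooted at T contains: T, S, P, O, L, R, Q, W, V, X — 10 nodes.

10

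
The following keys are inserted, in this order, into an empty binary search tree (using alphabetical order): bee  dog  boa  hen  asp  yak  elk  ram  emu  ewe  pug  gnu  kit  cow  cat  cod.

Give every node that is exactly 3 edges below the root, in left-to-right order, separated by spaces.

cow elk yak

bee: root
dog: right child of bee (depth 1)
boa: left child of dog (depth 2)
hen: right child of dog (depth 2)
asp: left child of bee (depth 1)
yak: right child of hen (depth 3)
elk: left child of hen (depth 3)
ram: left child of yak (depth 4)
emu: right child of elk (depth 4)
ewe: right child of emu (depth 5)
pug: left child of ram (depth 5)
gnu: right child of ewe (depth 6)
kit: left child of pug (depth 6)
cow: right child of boa (depth 3)
cat: left child of cow (depth 4)
cod: right child of cat (depth 5)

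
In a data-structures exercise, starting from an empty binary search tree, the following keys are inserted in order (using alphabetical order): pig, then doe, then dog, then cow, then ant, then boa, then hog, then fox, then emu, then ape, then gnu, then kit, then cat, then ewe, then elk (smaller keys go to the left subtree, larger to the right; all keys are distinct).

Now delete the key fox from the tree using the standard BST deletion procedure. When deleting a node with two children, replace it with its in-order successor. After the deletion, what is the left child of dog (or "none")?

pig: root
doe: left child of pig (depth 1)
dog: right child of doe (depth 2)
cow: left child of doe (depth 2)
ant: left child of cow (depth 3)
boa: right child of ant (depth 4)
hog: right child of dog (depth 3)
fox: left child of hog (depth 4)
emu: left child of fox (depth 5)
ape: left child of boa (depth 5)
gnu: right child of fox (depth 5)
kit: right child of hog (depth 4)
cat: right child of boa (depth 5)
ewe: right child of emu (depth 6)
elk: left child of emu (depth 6)

Delete fox (two children — replace with in-order successor).
After deletion, dog's left child: none.

none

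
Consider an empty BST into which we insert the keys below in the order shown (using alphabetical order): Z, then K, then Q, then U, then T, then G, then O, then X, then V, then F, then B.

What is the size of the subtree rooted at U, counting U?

Resulting structure (node: left, right):
  Z: L=K, R=–
  K: L=G, R=Q
  Q: L=O, R=U
  U: L=T, R=X
  T: L=–, R=–
  G: L=F, R=–
  O: L=–, R=–
  X: L=V, R=–
  V: L=–, R=–
  F: L=B, R=–
  B: L=–, R=–

Subtree rooted at U contains: U, T, X, V — 4 nodes.

4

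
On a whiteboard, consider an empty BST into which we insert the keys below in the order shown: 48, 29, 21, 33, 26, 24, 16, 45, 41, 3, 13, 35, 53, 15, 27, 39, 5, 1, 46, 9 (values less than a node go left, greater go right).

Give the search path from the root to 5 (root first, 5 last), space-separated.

48 29 21 16 3 13 5

48: root
29: left child of 48 (depth 1)
21: left child of 29 (depth 2)
33: right child of 29 (depth 2)
26: right child of 21 (depth 3)
24: left child of 26 (depth 4)
16: left child of 21 (depth 3)
45: right child of 33 (depth 3)
41: left child of 45 (depth 4)
3: left child of 16 (depth 4)
13: right child of 3 (depth 5)
35: left child of 41 (depth 5)
53: right child of 48 (depth 1)
15: right child of 13 (depth 6)
27: right child of 26 (depth 4)
39: right child of 35 (depth 6)
5: left child of 13 (depth 6)
1: left child of 3 (depth 5)
46: right child of 45 (depth 4)
9: right child of 5 (depth 7)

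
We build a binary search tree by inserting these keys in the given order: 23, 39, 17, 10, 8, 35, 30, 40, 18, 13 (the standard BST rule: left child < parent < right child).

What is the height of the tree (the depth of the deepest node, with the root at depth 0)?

3

23: root
39: right child of 23 (depth 1)
17: left child of 23 (depth 1)
10: left child of 17 (depth 2)
8: left child of 10 (depth 3)
35: left child of 39 (depth 2)
30: left child of 35 (depth 3)
40: right child of 39 (depth 2)
18: right child of 17 (depth 2)
13: right child of 10 (depth 3)

The deepest node is 8 at depth 3.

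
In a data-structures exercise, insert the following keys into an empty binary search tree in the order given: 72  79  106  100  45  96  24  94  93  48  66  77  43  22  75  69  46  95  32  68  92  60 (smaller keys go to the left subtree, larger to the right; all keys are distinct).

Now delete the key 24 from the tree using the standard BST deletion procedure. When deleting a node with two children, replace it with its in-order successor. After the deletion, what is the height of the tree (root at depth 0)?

72: root
79: right child of 72 (depth 1)
106: right child of 79 (depth 2)
100: left child of 106 (depth 3)
45: left child of 72 (depth 1)
96: left child of 100 (depth 4)
24: left child of 45 (depth 2)
94: left child of 96 (depth 5)
93: left child of 94 (depth 6)
48: right child of 45 (depth 2)
66: right child of 48 (depth 3)
77: left child of 79 (depth 2)
43: right child of 24 (depth 3)
22: left child of 24 (depth 3)
75: left child of 77 (depth 3)
69: right child of 66 (depth 4)
46: left child of 48 (depth 3)
95: right child of 94 (depth 6)
32: left child of 43 (depth 4)
68: left child of 69 (depth 5)
92: left child of 93 (depth 7)
60: left child of 66 (depth 4)

Delete 24 (two children — replace with in-order successor).
After deletion, deepest node is 92 at depth 7.

7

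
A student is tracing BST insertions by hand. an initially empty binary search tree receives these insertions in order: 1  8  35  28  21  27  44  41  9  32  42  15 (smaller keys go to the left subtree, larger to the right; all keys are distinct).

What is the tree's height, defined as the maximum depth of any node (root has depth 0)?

1: root
8: right child of 1 (depth 1)
35: right child of 8 (depth 2)
28: left child of 35 (depth 3)
21: left child of 28 (depth 4)
27: right child of 21 (depth 5)
44: right child of 35 (depth 3)
41: left child of 44 (depth 4)
9: left child of 21 (depth 5)
32: right child of 28 (depth 4)
42: right child of 41 (depth 5)
15: right child of 9 (depth 6)

The deepest node is 15 at depth 6.

6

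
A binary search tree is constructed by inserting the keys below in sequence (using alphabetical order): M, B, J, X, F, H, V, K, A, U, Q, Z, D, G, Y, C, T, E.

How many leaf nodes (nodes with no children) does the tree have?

Insert M: tree is empty, so M becomes the root.
Insert B: B < M → go left. Place as left child of M.
Insert J: J < M → go left; J > B → go right. Place as right child of B.
Insert X: X > M → go right. Place as right child of M.
Insert F: F < M → go left; F > B → go right; F < J → go left. Place as left child of J.
Insert H: H < M → go left; H > B → go right; H < J → go left; H > F → go right. Place as right child of F.
Insert V: V > M → go right; V < X → go left. Place as left child of X.
Insert K: K < M → go left; K > B → go right; K > J → go right. Place as right child of J.
Insert A: A < M → go left; A < B → go left. Place as left child of B.
Insert U: U > M → go right; U < X → go left; U < V → go left. Place as left child of V.
Insert Q: Q > M → go right; Q < X → go left; Q < V → go left; Q < U → go left. Place as left child of U.
Insert Z: Z > M → go right; Z > X → go right. Place as right child of X.
Insert D: D < M → go left; D > B → go right; D < J → go left; D < F → go left. Place as left child of F.
Insert G: G < M → go left; G > B → go right; G < J → go left; G > F → go right; G < H → go left. Place as left child of H.
Insert Y: Y > M → go right; Y > X → go right; Y < Z → go left. Place as left child of Z.
Insert C: C < M → go left; C > B → go right; C < J → go left; C < F → go left; C < D → go left. Place as left child of D.
Insert T: T > M → go right; T < X → go left; T < V → go left; T < U → go left; T > Q → go right. Place as right child of Q.
Insert E: E < M → go left; E > B → go right; E < J → go left; E < F → go left; E > D → go right. Place as right child of D.

Leaves: A, C, E, G, K, T, Y — 7 in total.

7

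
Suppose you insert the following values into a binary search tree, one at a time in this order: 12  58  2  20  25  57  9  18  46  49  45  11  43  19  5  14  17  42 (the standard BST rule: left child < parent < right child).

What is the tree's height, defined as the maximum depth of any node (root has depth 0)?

Insert 12: tree is empty, so 12 becomes the root.
Insert 58: 58 > 12 → go right. Place as right child of 12.
Insert 2: 2 < 12 → go left. Place as left child of 12.
Insert 20: 20 > 12 → go right; 20 < 58 → go left. Place as left child of 58.
Insert 25: 25 > 12 → go right; 25 < 58 → go left; 25 > 20 → go right. Place as right child of 20.
Insert 57: 57 > 12 → go right; 57 < 58 → go left; 57 > 20 → go right; 57 > 25 → go right. Place as right child of 25.
Insert 9: 9 < 12 → go left; 9 > 2 → go right. Place as right child of 2.
Insert 18: 18 > 12 → go right; 18 < 58 → go left; 18 < 20 → go left. Place as left child of 20.
Insert 46: 46 > 12 → go right; 46 < 58 → go left; 46 > 20 → go right; 46 > 25 → go right; 46 < 57 → go left. Place as left child of 57.
Insert 49: 49 > 12 → go right; 49 < 58 → go left; 49 > 20 → go right; 49 > 25 → go right; 49 < 57 → go left; 49 > 46 → go right. Place as right child of 46.
Insert 45: 45 > 12 → go right; 45 < 58 → go left; 45 > 20 → go right; 45 > 25 → go right; 45 < 57 → go left; 45 < 46 → go left. Place as left child of 46.
Insert 11: 11 < 12 → go left; 11 > 2 → go right; 11 > 9 → go right. Place as right child of 9.
Insert 43: 43 > 12 → go right; 43 < 58 → go left; 43 > 20 → go right; 43 > 25 → go right; 43 < 57 → go left; 43 < 46 → go left; 43 < 45 → go left. Place as left child of 45.
Insert 19: 19 > 12 → go right; 19 < 58 → go left; 19 < 20 → go left; 19 > 18 → go right. Place as right child of 18.
Insert 5: 5 < 12 → go left; 5 > 2 → go right; 5 < 9 → go left. Place as left child of 9.
Insert 14: 14 > 12 → go right; 14 < 58 → go left; 14 < 20 → go left; 14 < 18 → go left. Place as left child of 18.
Insert 17: 17 > 12 → go right; 17 < 58 → go left; 17 < 20 → go left; 17 < 18 → go left; 17 > 14 → go right. Place as right child of 14.
Insert 42: 42 > 12 → go right; 42 < 58 → go left; 42 > 20 → go right; 42 > 25 → go right; 42 < 57 → go left; 42 < 46 → go left; 42 < 45 → go left; 42 < 43 → go left. Place as left child of 43.

The deepest node is 42 at depth 8.

8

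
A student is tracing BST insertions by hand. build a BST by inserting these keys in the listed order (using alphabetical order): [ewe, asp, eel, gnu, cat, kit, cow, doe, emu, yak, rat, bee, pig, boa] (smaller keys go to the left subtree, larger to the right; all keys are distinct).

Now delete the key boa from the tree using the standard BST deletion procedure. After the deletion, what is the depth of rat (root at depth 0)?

Insert ewe: tree is empty, so ewe becomes the root.
Insert asp: asp < ewe → go left. Place as left child of ewe.
Insert eel: eel < ewe → go left; eel > asp → go right. Place as right child of asp.
Insert gnu: gnu > ewe → go right. Place as right child of ewe.
Insert cat: cat < ewe → go left; cat > asp → go right; cat < eel → go left. Place as left child of eel.
Insert kit: kit > ewe → go right; kit > gnu → go right. Place as right child of gnu.
Insert cow: cow < ewe → go left; cow > asp → go right; cow < eel → go left; cow > cat → go right. Place as right child of cat.
Insert doe: doe < ewe → go left; doe > asp → go right; doe < eel → go left; doe > cat → go right; doe > cow → go right. Place as right child of cow.
Insert emu: emu < ewe → go left; emu > asp → go right; emu > eel → go right. Place as right child of eel.
Insert yak: yak > ewe → go right; yak > gnu → go right; yak > kit → go right. Place as right child of kit.
Insert rat: rat > ewe → go right; rat > gnu → go right; rat > kit → go right; rat < yak → go left. Place as left child of yak.
Insert bee: bee < ewe → go left; bee > asp → go right; bee < eel → go left; bee < cat → go left. Place as left child of cat.
Insert pig: pig > ewe → go right; pig > gnu → go right; pig > kit → go right; pig < yak → go left; pig < rat → go left. Place as left child of rat.
Insert boa: boa < ewe → go left; boa > asp → go right; boa < eel → go left; boa < cat → go left; boa > bee → go right. Place as right child of bee.

Delete boa (at most one child — splice it out).
After deletion, path to rat: ewe → gnu → kit → yak → rat.

4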